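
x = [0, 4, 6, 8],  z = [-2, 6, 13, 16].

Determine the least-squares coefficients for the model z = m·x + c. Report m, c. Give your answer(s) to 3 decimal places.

m = 2.329, c = -2.229

The normal equations are: 116·m + 18·c = 230;  18·m + 4·c = 33.
Determinant 116·4 − 18² = 140.
m = (230·4 − 18·33)/140 = 163/70; c = (116·33 − 18·230)/140 = -78/35.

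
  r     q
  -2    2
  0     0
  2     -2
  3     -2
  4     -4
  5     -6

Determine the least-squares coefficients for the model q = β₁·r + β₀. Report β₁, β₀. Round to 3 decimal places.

Setting ∂/∂β₁ … = 0 gives: 58·β₁ + 12·β₀ = -60;  12·β₁ + 6·β₀ = -12.
Eliminating β₀: 6·(row 1) − 12·(row 2) gives 204·β₁ = 6·(-60) − 12·(-12) = -216, so β₁ = -18/17.
Then β₀ = ((-12) − 12·(-18/17))/6 = 2/17.

β₁ = -1.059, β₀ = 0.118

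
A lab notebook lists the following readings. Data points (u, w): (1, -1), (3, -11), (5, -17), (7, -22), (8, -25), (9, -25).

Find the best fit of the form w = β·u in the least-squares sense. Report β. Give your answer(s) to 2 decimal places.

Setting ∂/∂β … = 0 gives: 229·β = -698.
Hence β = -698 / 229 ≈ -3.04803.

β = -3.05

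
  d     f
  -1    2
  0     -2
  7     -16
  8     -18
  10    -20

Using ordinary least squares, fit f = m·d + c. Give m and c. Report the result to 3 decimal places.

AᵀA·[m, c]ᵀ = Aᵀf reads: 214·m + 24·c = -458;  24·m + 5·c = -54.
(Σd·d = 214, Σd = 24, Σ1 = 5, Σd·f = -458, Σf = -54.)
Eliminating c: 5·(row 1) − 24·(row 2) gives 494·m = 5·(-458) − 24·(-54) = -994, so m = -497/247.
Then c = ((-54) − 24·(-497/247))/5 = -282/247.

m = -2.012, c = -1.142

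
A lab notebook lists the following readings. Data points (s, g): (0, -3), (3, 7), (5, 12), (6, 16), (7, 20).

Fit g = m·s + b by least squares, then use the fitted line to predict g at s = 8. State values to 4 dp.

Sums needed: Σs·s = 119, Σs = 21, Σ1 = 5.
Right-hand side: Σs·g = 317, Σg = 52.
Normal equations: [[119, 21]; [21, 5]]·[m, b]ᵀ = [317, 52]ᵀ.
det = 119·5 − 21² = 154.
m = (317·5 − 21·52)/154 = 493/154; b = (119·52 − 21·317)/154 = -67/22.
At s = 8: ĝ = (493/154)·(8) + (-67/22)·(1) = 3475/154.

ĝ = 22.5649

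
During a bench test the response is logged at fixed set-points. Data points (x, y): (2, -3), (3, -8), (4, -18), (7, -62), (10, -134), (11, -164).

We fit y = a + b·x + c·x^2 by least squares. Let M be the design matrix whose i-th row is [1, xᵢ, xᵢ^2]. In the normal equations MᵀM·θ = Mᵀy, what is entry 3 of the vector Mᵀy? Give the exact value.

Entry 3 ↔ basis x^2, so (Mᵀy)_{3} = Σᵢ (x^2)·yᵢ = (4)·(-3) + (9)·(-8) + (16)·(-18) + (49)·(-62) + (100)·(-134) + (121)·(-164) = -36654.

-36654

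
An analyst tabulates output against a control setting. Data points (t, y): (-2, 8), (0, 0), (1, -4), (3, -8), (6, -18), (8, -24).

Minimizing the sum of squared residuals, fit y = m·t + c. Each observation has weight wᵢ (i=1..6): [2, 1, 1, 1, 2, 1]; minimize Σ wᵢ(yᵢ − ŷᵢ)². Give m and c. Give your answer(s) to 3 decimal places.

Normal-equation sums: Σwᵢ·t·t = 154, Σwᵢ·t = 20, Σwᵢ·1 = 8.
For XᵀWy: Σwᵢ·t·y = -468, Σwᵢ·y = -56.
Normal equations: [[154, 20]; [20, 8]]·[m, c]ᵀ = [-468, -56]ᵀ.
Determinant 154·8 − 20² = 832.
m = ((-468)·8 − 20·(-56))/832 = -41/13; c = (154·(-56) − 20·(-468))/832 = 23/26.

m = -3.154, c = 0.885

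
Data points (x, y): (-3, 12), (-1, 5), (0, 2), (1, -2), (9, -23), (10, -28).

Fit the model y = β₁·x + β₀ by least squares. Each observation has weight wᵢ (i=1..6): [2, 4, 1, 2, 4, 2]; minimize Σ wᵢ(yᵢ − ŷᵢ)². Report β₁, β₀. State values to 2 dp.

Forming AᵀWA = [[548, 48]; [48, 15]] and AᵀWy = [-1484, -106]ᵀ gives AᵀWA·[β₁, β₀]ᵀ = AᵀWy.
Eliminating β₀: 15·(row 1) − 48·(row 2) gives 5916·β₁ = 15·(-1484) − 48·(-106) = -17172, so β₁ = -1431/493.
Then β₀ = ((-106) − 48·(-1431/493))/15 = 3286/1479.

β₁ = -2.90, β₀ = 2.22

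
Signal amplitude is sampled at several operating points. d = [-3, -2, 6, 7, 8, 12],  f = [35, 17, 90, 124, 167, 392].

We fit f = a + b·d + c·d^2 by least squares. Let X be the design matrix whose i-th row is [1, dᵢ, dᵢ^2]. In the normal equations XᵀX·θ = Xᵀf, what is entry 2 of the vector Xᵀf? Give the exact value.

Entry 2 ↔ basis d, so (Xᵀf)_{2} = Σᵢ (d)·fᵢ = (-3)·(35) + (-2)·(17) + (6)·(90) + (7)·(124) + (8)·(167) + (12)·(392) = 7309.

7309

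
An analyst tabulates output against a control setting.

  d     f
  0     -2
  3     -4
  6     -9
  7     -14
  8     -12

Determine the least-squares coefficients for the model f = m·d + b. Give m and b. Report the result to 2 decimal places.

m = -1.48, b = -1.11

The normal system MᵀM·[m, b]ᵀ = Mᵀf is [[158, 24]; [24, 5]]·[m, b]ᵀ = [-260, -41]ᵀ.
Determinant 158·5 − 24² = 214.
m = ((-260)·5 − 24·(-41))/214 = -158/107; b = (158·(-41) − 24·(-260))/214 = -119/107.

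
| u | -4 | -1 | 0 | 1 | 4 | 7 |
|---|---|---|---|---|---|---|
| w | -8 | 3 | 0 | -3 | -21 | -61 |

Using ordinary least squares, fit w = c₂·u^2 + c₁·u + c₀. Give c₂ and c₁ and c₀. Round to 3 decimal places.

From the data, Σu^2·u^2 = 2915, Σu^2·u = 343, Σu^2 = 83, Σu·u = 83, Σu = 7, Σ1 = 6.
And Σu^2·w = -3453, Σu·w = -485, Σw = -90.
Normal equations: [[2915, 343, 83]; [343, 83, 7]; [83, 7, 6]]·[c₂, c₁, c₀]ᵀ = [-3453, -485, -90]ᵀ.
Solving the 3×3 system (Gaussian elimination) gives c₂ = -107533/107430, c₁ = -191791/107430, c₀ = 16641/17905.

c₂ = -1.001, c₁ = -1.785, c₀ = 0.929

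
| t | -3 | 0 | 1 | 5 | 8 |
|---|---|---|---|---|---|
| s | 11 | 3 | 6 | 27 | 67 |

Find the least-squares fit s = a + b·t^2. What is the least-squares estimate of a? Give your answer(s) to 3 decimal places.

a = 3.223

From the data, Σ1 = 5, Σt^2 = 99, Σt^2·t^2 = 4803.
For Xᵀs: Σs = 114, Σt^2·s = 5068.
Normal equations: [[5, 99]; [99, 4803]]·[a, b]ᵀ = [114, 5068]ᵀ.
det = 5·4803 − 99² = 14214.
a = (114·4803 − 99·5068)/14214 = 7635/2369; b = (5·5068 − 99·114)/14214 = 7027/7107.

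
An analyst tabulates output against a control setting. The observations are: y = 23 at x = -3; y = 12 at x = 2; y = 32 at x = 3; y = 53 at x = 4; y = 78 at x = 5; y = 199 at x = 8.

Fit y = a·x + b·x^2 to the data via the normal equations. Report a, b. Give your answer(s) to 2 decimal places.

Normal-equation sums: Σx·x = 127, Σx·x^2 = 709, Σx^2·x^2 = 5155.
Moment sums: Σx·y = 2245, Σx^2·y = 16077.
Normal equations: [[127, 709]; [709, 5155]]·[a, b]ᵀ = [2245, 16077]ᵀ.
Eliminating b: 5155·(row 1) − 709·(row 2) gives 152004·a = 5155·2245 − 709·16077 = 174382, so a = 87191/76002.
Then b = (16077 − 709·(87191/76002))/5155 = 225037/76002.

a = 1.15, b = 2.96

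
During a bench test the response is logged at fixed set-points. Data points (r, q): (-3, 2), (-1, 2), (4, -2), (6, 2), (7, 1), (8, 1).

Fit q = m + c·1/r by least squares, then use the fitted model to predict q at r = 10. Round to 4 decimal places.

q̂ = 0.6582

Compute the Gram sums: Σ1 = 6, Σ1/r = -109/168, Σ1/r·1/r = 34925/28224.
Right-hand side: Σq = 6, Σ1/r·q = -431/168.
MᵀM·[m, c]ᵀ = Mᵀq becomes [[6, -109/168]; [-109/168, 34925/28224]]·[m, c]ᵀ = [6, -431/168]ᵀ.
Eliminating c: (34925/28224)·(row 1) − (-109/168)·(row 2) gives (197669/28224)·m = (34925/28224)·6 − (-109/168)·(-431/168) = 162571/28224, so m = 162571/197669.
Then c = ((-431/168) − (-109/168)·(162571/197669))/(34925/28224) = -324576/197669.
At r = 10: q̂ = (162571/197669)·(1) + (-324576/197669)·(1/10) = 650567/988345.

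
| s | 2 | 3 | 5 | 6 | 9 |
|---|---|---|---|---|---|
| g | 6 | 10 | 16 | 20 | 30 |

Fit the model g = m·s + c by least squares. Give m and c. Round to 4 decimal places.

m = 3.4000, c = -0.6000

Entries of XᵀX: Σs·s = 155, Σs = 25, Σ1 = 5.
Moment sums: Σs·g = 512, Σg = 82.
Eliminating c: 5·(row 1) − 25·(row 2) gives 150·m = 5·512 − 25·82 = 510, so m = 17/5.
Then c = (82 − 25·(17/5))/5 = -3/5.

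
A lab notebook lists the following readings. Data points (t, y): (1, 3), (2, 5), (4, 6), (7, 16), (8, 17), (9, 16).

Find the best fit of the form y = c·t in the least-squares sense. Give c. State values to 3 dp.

Entries of MᵀM: Σt·t = 215.
For Mᵀy: Σt·y = 429.
MᵀM·[c]ᵀ = Mᵀy becomes [[215]]·[c]ᵀ = [429]ᵀ.
c = 429/215 = 1.99535.

c = 1.995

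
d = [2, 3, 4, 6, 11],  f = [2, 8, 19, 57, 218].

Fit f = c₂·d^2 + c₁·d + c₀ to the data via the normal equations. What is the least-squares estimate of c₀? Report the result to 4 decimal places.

From the data, Σd^2·d^2 = 16290, Σd^2·d = 1646, Σd^2 = 186, Σd·d = 186, Σd = 26, Σ1 = 5.
Moment sums: Σd^2·f = 28814, Σd·f = 2844, Σf = 304.
Row-reducing yields c₂ = 39755/19084, c₁ = -56669/19084, c₀ = -5975/4771.

c₀ = -1.2524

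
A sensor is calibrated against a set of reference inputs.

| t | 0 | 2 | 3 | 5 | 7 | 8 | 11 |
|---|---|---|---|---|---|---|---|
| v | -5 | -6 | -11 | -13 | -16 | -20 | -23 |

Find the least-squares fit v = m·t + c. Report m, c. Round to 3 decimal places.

Compute the Gram sums: Σt·t = 272, Σt = 36, Σ1 = 7.
Moment sums: Σt·v = -635, Σv = -94.
AᵀA·[m, c]ᵀ = Aᵀv becomes [[272, 36]; [36, 7]]·[m, c]ᵀ = [-635, -94]ᵀ.
Eliminating c: 7·(row 1) − 36·(row 2) gives 608·m = 7·(-635) − 36·(-94) = -1061, so m = -1061/608.
Then c = ((-94) − 36·(-1061/608))/7 = -677/152.

m = -1.745, c = -4.454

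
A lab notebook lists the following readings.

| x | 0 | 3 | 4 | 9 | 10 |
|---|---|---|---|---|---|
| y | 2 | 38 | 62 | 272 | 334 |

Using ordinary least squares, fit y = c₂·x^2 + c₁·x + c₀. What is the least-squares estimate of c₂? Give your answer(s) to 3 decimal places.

c₂ = 3.033

Normal-equation sums: Σx^2·x^2 = 16898, Σx^2·x = 1820, Σx^2 = 206, Σx·x = 206, Σx = 26, Σ1 = 5.
And Σx^2·y = 56766, Σx·y = 6150, Σy = 708.
Normal equations: [[16898, 1820, 206]; [1820, 206, 26]; [206, 26, 5]]·[c₂, c₁, c₀]ᵀ = [56766, 6150, 708]ᵀ.
Solving the 3×3 system (Gaussian elimination) gives c₂ = 14651/4831, c₁ = 13477/4831, c₀ = 10368/4831.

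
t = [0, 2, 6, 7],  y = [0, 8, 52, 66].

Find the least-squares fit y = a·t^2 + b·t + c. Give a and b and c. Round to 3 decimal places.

a = 1.024, b = 2.402, c = -0.290

Sums needed: Σt^2·t^2 = 3713, Σt^2·t = 567, Σt^2 = 89, Σt·t = 89, Σt = 15, Σ1 = 4.
Right-hand side: Σt^2·y = 5138, Σt·y = 790, Σy = 126.
So AᵀA·[a, b, c]ᵀ = Aᵀy: [[3713, 567, 89]; [567, 89, 15]; [89, 15, 4]]·[a, b, c]ᵀ = [5138, 790, 126]ᵀ.
Inverting the 3×3 Gram matrix, [a, b, c]ᵀ = [1199/1171, 2813/1171, -340/1171]ᵀ.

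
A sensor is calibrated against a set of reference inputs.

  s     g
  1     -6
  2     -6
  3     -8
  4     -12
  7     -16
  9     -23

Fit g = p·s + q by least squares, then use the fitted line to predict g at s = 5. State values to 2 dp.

From the data, Σs·s = 160, Σs = 26, Σ1 = 6.
For Aᵀg: Σs·g = -409, Σg = -71.
AᵀA·[p, q]ᵀ = Aᵀg becomes [[160, 26]; [26, 6]]·[p, q]ᵀ = [-409, -71]ᵀ.
Eliminating q: 6·(row 1) − 26·(row 2) gives 284·p = 6·(-409) − 26·(-71) = -608, so p = -152/71.
Then q = ((-71) − 26·(-152/71))/6 = -363/142.
At s = 5: ĝ = (-152/71)·(5) + (-363/142)·(1) = -1883/142.

ĝ = -13.26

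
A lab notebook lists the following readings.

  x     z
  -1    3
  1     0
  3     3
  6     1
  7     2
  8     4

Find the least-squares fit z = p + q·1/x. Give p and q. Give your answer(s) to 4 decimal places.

The normal equations are: 6·p + (43/56)·q = 13;  (43/56)·p + (61385/28224)·q = -22/21.
Determinant 6·(61385/28224) − (43/56)² = 117223/9408.
p = (13·(61385/28224) − (43/56)·(-22/21))/(117223/9408) = 820709/351669; q = (6·(-22/21) − (43/56)·13)/(117223/9408) = -153048/117223.

p = 2.3338, q = -1.3056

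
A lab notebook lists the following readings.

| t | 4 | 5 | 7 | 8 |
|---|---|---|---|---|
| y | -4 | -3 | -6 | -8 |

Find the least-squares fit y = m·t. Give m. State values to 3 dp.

From the data, Σt·t = 154.
And Σt·y = -137.
XᵀX·[m]ᵀ = Xᵀy becomes [[154]]·[m]ᵀ = [-137]ᵀ.
m = (-137)/154 = -0.88961.

m = -0.890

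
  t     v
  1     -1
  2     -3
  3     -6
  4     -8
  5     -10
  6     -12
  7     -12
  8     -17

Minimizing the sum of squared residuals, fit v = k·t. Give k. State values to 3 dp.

Forming MᵀM = [[204]] and Mᵀv = [-399]ᵀ gives MᵀM·[k]ᵀ = Mᵀv.
Hence k = -399 / 204 ≈ -1.95588.

k = -1.956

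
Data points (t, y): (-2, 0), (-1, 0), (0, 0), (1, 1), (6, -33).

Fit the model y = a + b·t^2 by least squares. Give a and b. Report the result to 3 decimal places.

a = 1.624, b = -0.955

With design matrix A, AᵀA = [[5, 42]; [42, 1314]] and Aᵀy = [-32, -1187]ᵀ.
Eliminating b: 1314·(row 1) − 42·(row 2) gives 4806·a = 1314·(-32) − 42·(-1187) = 7806, so a = 1301/801.
Then b = ((-1187) − 42·(1301/801))/1314 = -4591/4806.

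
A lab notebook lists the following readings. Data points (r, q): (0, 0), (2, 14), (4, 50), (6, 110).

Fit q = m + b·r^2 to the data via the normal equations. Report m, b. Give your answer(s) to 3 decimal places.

m = 1.000, b = 3.036

Compute the Gram sums: Σ1 = 4, Σr^2 = 56, Σr^2·r^2 = 1568.
Moment sums: Σq = 174, Σr^2·q = 4816.
Eliminating b: 1568·(row 1) − 56·(row 2) gives 3136·m = 1568·174 − 56·4816 = 3136, so m = 1.
Then b = (4816 − 56·1)/1568 = 85/28.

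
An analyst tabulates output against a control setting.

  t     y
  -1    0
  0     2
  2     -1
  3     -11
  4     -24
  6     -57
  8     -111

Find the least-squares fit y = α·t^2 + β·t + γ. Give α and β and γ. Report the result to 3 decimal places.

With design matrix X, XᵀX = [[5746, 826, 130]; [826, 130, 22]; [130, 22, 7]] and Xᵀy = [-9643, -1361, -202]ᵀ.
Solving the 3×3 system (Gaussian elimination) gives α = -32335/16632, β = 23339/16632, γ = 11801/4158.

α = -1.944, β = 1.403, γ = 2.838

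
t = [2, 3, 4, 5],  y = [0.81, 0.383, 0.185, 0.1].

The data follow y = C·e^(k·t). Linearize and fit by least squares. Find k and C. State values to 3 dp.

Taking logs, ln y = k·t + ln C, so regress ln y on t.
XᵀX = [[54.0000, 14.0000]; [14.0000, 4]], rhs = [-21.5631, -5.1604]ᵀ  (here Σt = 14.0000, Σ(t)² = 54.0000, Σln y = -5.1604, Σt·ln y = -21.5631).
Δ = 54.0000·4 − (14.0000)² = 20.0000; k = (-21.5631·4 − 14.0000·-5.1604)/20.0000 = -0.70033, ln C = (54.0000·-5.1604 − 14.0000·-21.5631)/20.0000 = 1.16104, so C = exp(1.16104) = 3.19325.

k = -0.700, C = 3.193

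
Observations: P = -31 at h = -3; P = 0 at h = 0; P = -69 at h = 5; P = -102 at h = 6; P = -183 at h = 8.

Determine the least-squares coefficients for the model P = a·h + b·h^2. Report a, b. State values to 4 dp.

Compute the Gram sums: Σh·h = 134, Σh·h^2 = 826, Σh^2·h^2 = 6098.
For XᵀP: Σh·P = -2328, Σh^2·P = -17388.
Δ = 134·6098 − 826² = 134856.
a = ((-2328)·6098 − 826·(-17388))/134856 = 6931/5619; b = (134·(-17388) − 826·(-2328))/134856 = -16961/5619.

a = 1.2335, b = -3.0185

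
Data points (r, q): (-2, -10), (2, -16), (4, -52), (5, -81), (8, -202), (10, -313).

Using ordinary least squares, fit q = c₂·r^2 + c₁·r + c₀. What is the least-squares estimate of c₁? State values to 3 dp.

c₁ = -1.077

The normal equations are: 15009·c₂ + 1701·c₁ + 213·c₀ = -47189;  1701·c₂ + 213·c₁ + 27·c₀ = -5371;  213·c₂ + 27·c₁ + 6·c₀ = -674.
(Σr^2·r^2 = 15009, Σr^2·r = 1701, Σr^2 = 213, Σr·r = 213, Σr = 27, Σ1 = 6, Σr^2·q = -47189, Σr·q = -5371, Σq = -674.)
Inverting the 3×3 Gram matrix, [c₂, c₁, c₀]ᵀ = [-10903/3615, -779/723, -1501/3615]ᵀ.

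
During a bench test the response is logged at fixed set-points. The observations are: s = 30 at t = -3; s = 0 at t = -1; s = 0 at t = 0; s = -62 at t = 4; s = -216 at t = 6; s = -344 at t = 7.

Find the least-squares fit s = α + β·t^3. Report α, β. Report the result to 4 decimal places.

The normal equations are: 6·α + 595·β = -592;  595·α + 169131·β = -169426.
Eliminating β: 169131·(row 1) − 595·(row 2) gives 660761·α = 169131·(-592) − 595·(-169426) = 682918, so α = 682918/660761.
Then β = ((-169426) − 595·(682918/660761))/169131 = -664316/660761.

α = 1.0335, β = -1.0054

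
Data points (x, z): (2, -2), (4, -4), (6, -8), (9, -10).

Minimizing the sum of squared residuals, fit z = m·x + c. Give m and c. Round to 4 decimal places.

m = -1.1963, c = 0.2804

The normal equations are: 137·m + 21·c = -158;  21·m + 4·c = -24.
(Σx·x = 137, Σx = 21, Σ1 = 4, Σx·z = -158, Σz = -24.)
Determinant 137·4 − 21² = 107.
m = ((-158)·4 − 21·(-24))/107 = -128/107; c = (137·(-24) − 21·(-158))/107 = 30/107.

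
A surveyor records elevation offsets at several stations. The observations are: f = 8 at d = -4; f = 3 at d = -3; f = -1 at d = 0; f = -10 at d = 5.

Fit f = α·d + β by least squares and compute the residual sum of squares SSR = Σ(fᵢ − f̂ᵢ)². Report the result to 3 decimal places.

SSR = 5.000

Entries of MᵀM: Σd·d = 50, Σd = -2, Σ1 = 4.
And Σd·f = -91, Σf = 0.
Eliminating β: 4·(row 1) − (-2)·(row 2) gives 196·α = 4·(-91) − (-2)·0 = -364, so α = -13/7.
Then β = (0 − (-2)·(-13/7))/4 = -13/14.
Residuals: 3/2, -23/14, -1/14, 3/14; SSR = 5.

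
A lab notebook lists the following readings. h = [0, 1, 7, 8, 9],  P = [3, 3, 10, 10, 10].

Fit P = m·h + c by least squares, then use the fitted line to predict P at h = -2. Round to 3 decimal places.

P̂ = 0.900

Compute the Gram sums: Σh·h = 195, Σh = 25, Σ1 = 5.
Moment sums: Σh·P = 243, ΣP = 36.
So MᵀM·[m, c]ᵀ = MᵀP: [[195, 25]; [25, 5]]·[m, c]ᵀ = [243, 36]ᵀ.
Δ = 195·5 − 25² = 350.
m = (243·5 − 25·36)/350 = 9/10; c = (195·36 − 25·243)/350 = 27/10.
At h = -2: P̂ = (9/10)·(-2) + (27/10)·(1) = 9/10.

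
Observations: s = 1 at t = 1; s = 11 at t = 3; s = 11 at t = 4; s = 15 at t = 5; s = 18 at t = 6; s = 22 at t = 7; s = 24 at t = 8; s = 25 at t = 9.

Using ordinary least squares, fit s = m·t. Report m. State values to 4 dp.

m = 2.9609

Entries of AᵀA: Σt·t = 281.
Moment sums: Σt·s = 832.
AᵀA·[m]ᵀ = Aᵀs becomes [[281]]·[m]ᵀ = [832]ᵀ.
Hence m = 832 / 281 ≈ 2.96085.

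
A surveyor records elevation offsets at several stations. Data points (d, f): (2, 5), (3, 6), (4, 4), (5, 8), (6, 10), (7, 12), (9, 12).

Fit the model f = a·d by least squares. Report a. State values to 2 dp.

a = 1.53

Compute the Gram sums: Σd·d = 220.
Right-hand side: Σd·f = 336.
Hence a = 336 / 220 ≈ 1.52727.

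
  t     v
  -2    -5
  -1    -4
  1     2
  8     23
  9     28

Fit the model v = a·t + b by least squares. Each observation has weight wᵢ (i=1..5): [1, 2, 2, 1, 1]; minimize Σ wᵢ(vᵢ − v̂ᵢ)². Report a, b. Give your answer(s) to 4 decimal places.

From the data, Σwᵢ·t·t = 153, Σwᵢ·t = 15, Σwᵢ·1 = 7.
Right-hand side: Σwᵢ·t·v = 458, Σwᵢ·v = 42.
Normal equations: [[153, 15]; [15, 7]]·[a, b]ᵀ = [458, 42]ᵀ.
det = 153·7 − 15² = 846.
a = (458·7 − 15·42)/846 = 1288/423; b = (153·42 − 15·458)/846 = -74/141.

a = 3.0449, b = -0.5248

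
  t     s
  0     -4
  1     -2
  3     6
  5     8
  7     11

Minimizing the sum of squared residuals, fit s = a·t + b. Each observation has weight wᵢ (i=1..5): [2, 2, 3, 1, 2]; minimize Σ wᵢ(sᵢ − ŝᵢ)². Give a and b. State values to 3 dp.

a = 2.194, b = -2.981

AᵀWA·[a, b]ᵀ = AᵀWs reads: 152·a + 30·b = 244;  30·a + 10·b = 36.
(Σwᵢ·t·t = 152, Σwᵢ·t = 30, Σwᵢ·1 = 10, Σwᵢ·t·s = 244, Σwᵢ·s = 36.)
Δ = 152·10 − 30² = 620.
a = (244·10 − 30·36)/620 = 68/31; b = (152·36 − 30·244)/620 = -462/155.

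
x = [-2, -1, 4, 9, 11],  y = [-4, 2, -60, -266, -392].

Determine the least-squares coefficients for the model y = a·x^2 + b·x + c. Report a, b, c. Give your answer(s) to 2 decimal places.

AᵀA·[a, b, c]ᵀ = Aᵀy reads: 21475·a + 2115·b + 223·c = -69952;  2115·a + 223·b + 21·c = -6940;  223·a + 21·b + 5·c = -720.
Row-reducing yields a = -607772/206887, b = -697114/206887, c = 242782/206887.

a = -2.94, b = -3.37, c = 1.17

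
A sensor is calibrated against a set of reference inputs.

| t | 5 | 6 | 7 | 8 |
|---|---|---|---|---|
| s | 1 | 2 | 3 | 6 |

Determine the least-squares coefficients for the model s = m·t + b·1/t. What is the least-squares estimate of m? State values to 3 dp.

m = 1.008

Entries of MᵀM: Σt·t = 174, Σt·1/t = 4, Σ1/t·1/t = 73249/705600.
Right-hand side: Σt·s = 86, Σ1/t·s = 719/420.
Normal equations: [[174, 4]; [4, 73249/705600]]·[m, b]ᵀ = [86, 719/420]ᵀ.
Δ = 174·(73249/705600) − 4² = 242621/117600.
m = (86·(73249/705600) − 4·(719/420))/(242621/117600) = 733867/727863; b = (174·(719/420) − 4·86)/(242621/117600) = -5424720/242621.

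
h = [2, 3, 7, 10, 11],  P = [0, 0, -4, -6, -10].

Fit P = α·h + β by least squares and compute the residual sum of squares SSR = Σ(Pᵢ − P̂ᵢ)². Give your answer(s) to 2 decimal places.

Setting ∂/∂α … = 0 gives: 283·α + 33·β = -198;  33·α + 5·β = -20.
(Σh·h = 283, Σh = 33, Σ1 = 5, Σh·P = -198, ΣP = -20.)
Eliminating β: 5·(row 1) − 33·(row 2) gives 326·α = 5·(-198) − 33·(-20) = -330, so α = -165/163.
Then β = ((-20) − 33·(-165/163))/5 = 437/163.
Residuals: -107/163, 58/163, 66/163, 235/163, -252/163; SSR = 846/163.

SSR = 5.19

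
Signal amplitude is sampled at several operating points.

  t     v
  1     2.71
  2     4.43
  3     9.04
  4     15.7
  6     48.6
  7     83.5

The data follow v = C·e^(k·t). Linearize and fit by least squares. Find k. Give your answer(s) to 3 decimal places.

Let Y = ln v. Fitting Y = k·t + ln C by least squares:
AᵀA = [[115.0000, 23.0000]; [23.0000, 6]], rhs = [75.8690, 15.7491]ᵀ  (here Σt = 23.0000, Σ(t)² = 115.0000, Σln v = 15.7491, Σt·ln v = 75.8690).
Δ = 115.0000·6 − (23.0000)² = 161.0000; k = (75.8690·6 − 23.0000·15.7491)/161.0000 = 0.57754, ln C = (115.0000·15.7491 − 23.0000·75.8690)/161.0000 = 0.41095.

k = 0.578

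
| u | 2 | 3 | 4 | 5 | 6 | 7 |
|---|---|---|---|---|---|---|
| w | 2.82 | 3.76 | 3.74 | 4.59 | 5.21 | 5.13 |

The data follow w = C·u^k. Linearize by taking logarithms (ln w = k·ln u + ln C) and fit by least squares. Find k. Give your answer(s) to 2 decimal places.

Taking logs, ln w = k·ln u + ln C, so regress ln w on ln u.
XᵀX = [[13.1965, 8.5252]; [8.5252, 6]], rhs = [12.5941, 8.4898]ᵀ  (here Σln u = 8.5252, Σ(ln u)² = 13.1965, Σln w = 8.4898, Σln u·ln w = 12.5941).
Δ = 13.1965·6 − (8.5252)² = 6.5005; k = (12.5941·6 − 8.5252·8.4898)/6.5005 = 0.49035, ln C = (13.1965·8.4898 − 8.5252·12.5941)/6.5005 = 0.71825.

k = 0.49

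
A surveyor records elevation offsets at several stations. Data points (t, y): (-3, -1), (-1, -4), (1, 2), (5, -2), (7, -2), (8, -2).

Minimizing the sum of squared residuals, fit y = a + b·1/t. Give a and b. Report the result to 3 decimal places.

a = -1.557, b = 2.564

Entries of AᵀA: Σ1 = 6, Σ1/t = 113/840, Σ1/t·1/t = 1543249/705600.
For Aᵀy: Σy = -9, Σ1/t·y = 2267/420.
So AᵀA·[a, b]ᵀ = Aᵀy: [[6, 113/840]; [113/840, 1543249/705600]]·[a, b]ᵀ = [-9, 2267/420]ᵀ.
Δ = 6·(1543249/705600) − (113/840)² = 369869/28224.
a = ((-9)·(1543249/705600) − (113/840)·(2267/420))/(369869/28224) = -14401583/9246725; b = (6·(2267/420) − (113/840)·(-9))/(369869/28224) = 4741128/1849345.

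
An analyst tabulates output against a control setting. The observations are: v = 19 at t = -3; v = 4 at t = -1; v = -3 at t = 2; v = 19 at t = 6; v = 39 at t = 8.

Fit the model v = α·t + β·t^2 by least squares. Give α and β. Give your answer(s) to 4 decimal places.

α = -3.1777, β = 1.0187

Forming XᵀX = [[114, 708]; [708, 5490]] and Xᵀv = [359, 3343]ᵀ gives XᵀX·[α, β]ᵀ = Xᵀv.
det = 114·5490 − 708² = 124596.
α = (359·5490 − 708·3343)/124596 = -65989/20766; β = (114·3343 − 708·359)/124596 = 21155/20766.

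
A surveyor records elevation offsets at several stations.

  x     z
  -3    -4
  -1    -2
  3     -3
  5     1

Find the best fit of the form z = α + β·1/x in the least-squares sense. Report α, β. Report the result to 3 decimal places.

From the data, Σ1 = 4, Σ1/x = -4/5, Σ1/x·1/x = 284/225.
Moment sums: Σz = -8, Σ1/x·z = 38/15.
AᵀA·[α, β]ᵀ = Aᵀz becomes [[4, -4/5]; [-4/5, 284/225]]·[α, β]ᵀ = [-8, 38/15]ᵀ.
Eliminating β: (284/225)·(row 1) − (-4/5)·(row 2) gives (992/225)·α = (284/225)·(-8) − (-4/5)·(38/15) = -1816/225, so α = -227/124.
Then β = ((38/15) − (-4/5)·(-227/124))/(284/225) = 105/124.

α = -1.831, β = 0.847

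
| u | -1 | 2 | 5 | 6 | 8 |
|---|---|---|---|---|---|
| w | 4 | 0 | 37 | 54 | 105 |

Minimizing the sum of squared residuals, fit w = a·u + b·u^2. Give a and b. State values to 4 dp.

The normal equations are: 130·a + 860·b = 1345;  860·a + 6034·b = 9593.
(Σu·u = 130, Σu·u^2 = 860, Σu^2·u^2 = 6034, Σu·w = 1345, Σu^2·w = 9593.)
det = 130·6034 − 860² = 44820.
a = (1345·6034 − 860·9593)/44820 = -4475/1494; b = (130·9593 − 860·1345)/44820 = 3013/1494.

a = -2.9953, b = 2.0167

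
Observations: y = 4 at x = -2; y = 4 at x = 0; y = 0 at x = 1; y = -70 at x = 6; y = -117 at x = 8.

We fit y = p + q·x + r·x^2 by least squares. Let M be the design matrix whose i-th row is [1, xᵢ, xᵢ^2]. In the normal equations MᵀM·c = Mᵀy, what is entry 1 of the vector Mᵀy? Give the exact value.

Entry 1 ↔ basis 1, so (Mᵀy)_{1} = Σᵢ yᵢ = (1)·(4) + (1)·(4) + (1)·(0) + (1)·(-70) + (1)·(-117) = -179.

-179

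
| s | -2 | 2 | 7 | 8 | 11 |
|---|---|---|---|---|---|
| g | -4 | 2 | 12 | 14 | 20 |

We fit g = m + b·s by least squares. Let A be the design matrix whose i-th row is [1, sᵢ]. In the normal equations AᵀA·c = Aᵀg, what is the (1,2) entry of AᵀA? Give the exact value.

Row 1 ↔ basis 1, column 2 ↔ basis s, so (AᵀA)_{1,2} = Σᵢ s = (1)·(-2) + (1)·(2) + (1)·(7) + (1)·(8) + (1)·(11) = 26.

26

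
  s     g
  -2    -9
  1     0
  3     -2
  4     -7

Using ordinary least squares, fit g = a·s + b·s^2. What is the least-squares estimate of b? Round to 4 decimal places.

Entries of AᵀA: Σs·s = 30, Σs·s^2 = 84, Σs^2·s^2 = 354.
For Aᵀg: Σs·g = -16, Σs^2·g = -166.
AᵀA·[a, b]ᵀ = Aᵀg becomes [[30, 84]; [84, 354]]·[a, b]ᵀ = [-16, -166]ᵀ.
det = 30·354 − 84² = 3564.
a = ((-16)·354 − 84·(-166))/3564 = 230/99; b = (30·(-166) − 84·(-16))/3564 = -101/99.

b = -1.0202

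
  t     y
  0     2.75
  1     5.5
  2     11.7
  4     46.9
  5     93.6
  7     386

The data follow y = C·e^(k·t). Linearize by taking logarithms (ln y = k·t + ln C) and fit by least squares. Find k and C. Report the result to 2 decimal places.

Linearized form: ln y = k·t + ln C. From the 6 transformed points,
XᵀX = [[95.0000, 19.0000]; [19.0000, 6]], rhs = [86.4020, 19.5188]ᵀ  (here Σt = 19.0000, Σ(t)² = 95.0000, Σln y = 19.5188, Σt·ln y = 86.4020).
Δ = 95.0000·6 − (19.0000)² = 209.0000; k = (86.4020·6 − 19.0000·19.5188)/209.0000 = 0.70600, ln C = (95.0000·19.5188 − 19.0000·86.4020)/209.0000 = 1.01746, so C = exp(1.01746) = 2.76617.

k = 0.71, C = 2.77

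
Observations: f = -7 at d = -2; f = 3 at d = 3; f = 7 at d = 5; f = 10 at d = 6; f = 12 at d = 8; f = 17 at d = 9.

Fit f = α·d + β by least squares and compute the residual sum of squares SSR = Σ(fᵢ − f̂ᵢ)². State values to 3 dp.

Compute the Gram sums: Σd·d = 219, Σd = 29, Σ1 = 6.
Right-hand side: Σd·f = 367, Σf = 42.
Normal equations: [[219, 29]; [29, 6]]·[α, β]ᵀ = [367, 42]ᵀ.
Eliminating β: 6·(row 1) − 29·(row 2) gives 473·α = 6·367 − 29·42 = 984, so α = 984/473.
Then β = (42 − 29·(984/473))/6 = -1445/473.
Residuals: 102/473, -8/43, -164/473, 271/473, -751/473, 630/473; SSR = 2282/473.

SSR = 4.825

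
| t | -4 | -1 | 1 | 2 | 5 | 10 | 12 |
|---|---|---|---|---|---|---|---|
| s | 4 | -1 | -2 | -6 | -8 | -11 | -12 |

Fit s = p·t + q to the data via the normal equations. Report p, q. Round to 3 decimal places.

Compute the Gram sums: Σt·t = 291, Σt = 25, Σ1 = 7.
For Aᵀs: Σt·s = -323, Σs = -36.
AᵀA·[p, q]ᵀ = Aᵀs becomes [[291, 25]; [25, 7]]·[p, q]ᵀ = [-323, -36]ᵀ.
Eliminating q: 7·(row 1) − 25·(row 2) gives 1412·p = 7·(-323) − 25·(-36) = -1361, so p = -1361/1412.
Then q = ((-36) − 25·(-1361/1412))/7 = -2401/1412.

p = -0.964, q = -1.700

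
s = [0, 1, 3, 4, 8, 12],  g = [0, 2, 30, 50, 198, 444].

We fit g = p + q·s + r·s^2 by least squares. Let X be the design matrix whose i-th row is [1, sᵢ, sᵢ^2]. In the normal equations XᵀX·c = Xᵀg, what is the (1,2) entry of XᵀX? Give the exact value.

28

Row 1 ↔ basis 1, column 2 ↔ basis s, so (XᵀX)_{1,2} = Σᵢ s = (1)·(0) + (1)·(1) + (1)·(3) + (1)·(4) + (1)·(8) + (1)·(12) = 28.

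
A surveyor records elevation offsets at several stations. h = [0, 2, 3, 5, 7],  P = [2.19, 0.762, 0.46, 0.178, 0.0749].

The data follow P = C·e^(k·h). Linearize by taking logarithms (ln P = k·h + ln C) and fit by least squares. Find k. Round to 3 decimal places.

Taking logs, ln P = k·h + ln C, so regress ln P on h.
AᵀA = [[87.0000, 17.0000]; [17.0000, 5]], rhs = [-29.6443, -4.5820]ᵀ  (here Σh = 17.0000, Σ(h)² = 87.0000, Σln P = -4.5820, Σh·ln P = -29.6443).
Solving (det = 146.0000): k = -0.48169, ln C = 0.72136.

k = -0.482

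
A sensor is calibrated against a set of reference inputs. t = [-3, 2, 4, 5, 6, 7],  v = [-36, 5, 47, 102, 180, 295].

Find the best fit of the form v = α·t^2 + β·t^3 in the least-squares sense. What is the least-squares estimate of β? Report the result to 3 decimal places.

The normal equations are: 4675·α + 28521·β = 23933;  28521·α + 184819·β = 156835.
(Σt^2·t^2 = 4675, Σt^2·t^3 = 28521, Σt^3·t^3 = 184819, Σt^2·v = 23933, Σt^3·v = 156835.)
Eliminating β: 184819·(row 1) − 28521·(row 2) gives 50581384·α = 184819·23933 − 28521·156835 = -49817908, so α = -1779211/1806478.
Then β = (156835 − 28521·(-1779211/1806478))/184819 = 1807519/1806478.

β = 1.001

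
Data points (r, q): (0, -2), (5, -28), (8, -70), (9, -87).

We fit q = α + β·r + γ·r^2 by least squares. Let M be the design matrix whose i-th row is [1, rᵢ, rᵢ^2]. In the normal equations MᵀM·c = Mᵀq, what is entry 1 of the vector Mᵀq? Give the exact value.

-187

Entry 1 ↔ basis 1, so (Mᵀq)_{1} = Σᵢ qᵢ = (1)·(-2) + (1)·(-28) + (1)·(-70) + (1)·(-87) = -187.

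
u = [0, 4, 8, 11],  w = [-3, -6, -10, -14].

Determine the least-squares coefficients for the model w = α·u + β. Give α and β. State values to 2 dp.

α = -0.99, β = -2.54

Entries of XᵀX: Σu·u = 201, Σu = 23, Σ1 = 4.
Moment sums: Σu·w = -258, Σw = -33.
So XᵀX·[α, β]ᵀ = Xᵀw: [[201, 23]; [23, 4]]·[α, β]ᵀ = [-258, -33]ᵀ.
Determinant 201·4 − 23² = 275.
α = ((-258)·4 − 23·(-33))/275 = -273/275; β = (201·(-33) − 23·(-258))/275 = -699/275.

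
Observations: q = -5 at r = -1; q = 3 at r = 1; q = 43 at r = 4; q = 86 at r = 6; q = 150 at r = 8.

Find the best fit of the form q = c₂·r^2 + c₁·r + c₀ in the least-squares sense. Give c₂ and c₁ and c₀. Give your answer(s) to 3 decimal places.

c₂ = 1.939, c₁ = 3.515, c₀ = -3.002

Entries of AᵀA: Σr^2·r^2 = 5650, Σr^2·r = 792, Σr^2 = 118, Σr·r = 118, Σr = 18, Σ1 = 5.
For Aᵀq: Σr^2·q = 13382, Σr·q = 1896, Σq = 277.
Normal equations: [[5650, 792, 118]; [792, 118, 18]; [118, 18, 5]]·[c₂, c₁, c₀]ᵀ = [13382, 1896, 277]ᵀ.
Row-reducing yields c₂ = 42630/21991, c₁ = 77289/21991, c₀ = -66007/21991.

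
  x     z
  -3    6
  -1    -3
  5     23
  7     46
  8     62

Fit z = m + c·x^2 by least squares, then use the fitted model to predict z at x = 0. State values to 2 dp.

With design matrix A, AᵀA = [[5, 148]; [148, 7204]] and Aᵀz = [134, 6848]ᵀ.
det = 5·7204 − 148² = 14116.
m = (134·7204 − 148·6848)/14116 = -12042/3529; c = (5·6848 − 148·134)/14116 = 3602/3529.
At x = 0: ẑ = (-12042/3529)·(1) + (3602/3529)·(0) = -12042/3529.

ẑ = -3.41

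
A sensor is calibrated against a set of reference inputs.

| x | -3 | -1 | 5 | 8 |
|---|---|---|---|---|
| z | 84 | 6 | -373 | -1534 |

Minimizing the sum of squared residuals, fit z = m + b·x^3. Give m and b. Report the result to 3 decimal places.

From the data, Σ1 = 4, Σx^3 = 609, Σx^3·x^3 = 278499.
Right-hand side: Σz = -1817, Σx^3·z = -834307.
Eliminating b: 278499·(row 1) − 609·(row 2) gives 743115·m = 278499·(-1817) − 609·(-834307) = 2060280, so m = 137352/49541.
Then b = ((-834307) − 609·(137352/49541))/278499 = -446135/148623.

m = 2.772, b = -3.002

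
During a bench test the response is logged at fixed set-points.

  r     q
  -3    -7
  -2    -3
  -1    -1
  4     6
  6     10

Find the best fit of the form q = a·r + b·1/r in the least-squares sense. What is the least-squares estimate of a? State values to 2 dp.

From the data, Σr·r = 66, Σr·1/r = 5, Σ1/r·1/r = 209/144.
Moment sums: Σr·q = 112, Σ1/r·q = 8.
XᵀX·[a, b]ᵀ = Xᵀq becomes [[66, 5]; [5, 209/144]]·[a, b]ᵀ = [112, 8]ᵀ.
Eliminating b: (209/144)·(row 1) − 5·(row 2) gives (1699/24)·a = (209/144)·112 − 5·8 = 1103/9, so a = 8824/5097.
Then b = (8 − 5·(8824/5097))/(209/144) = -768/1699.

a = 1.73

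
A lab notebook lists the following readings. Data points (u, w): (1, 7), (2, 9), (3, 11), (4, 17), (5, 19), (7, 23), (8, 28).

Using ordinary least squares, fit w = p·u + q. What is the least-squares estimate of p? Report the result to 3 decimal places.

p = 2.978

Normal-equation sums: Σu·u = 168, Σu = 30, Σ1 = 7.
And Σu·w = 606, Σw = 114.
Determinant 168·7 − 30² = 276.
p = (606·7 − 30·114)/276 = 137/46; q = (168·114 − 30·606)/276 = 81/23.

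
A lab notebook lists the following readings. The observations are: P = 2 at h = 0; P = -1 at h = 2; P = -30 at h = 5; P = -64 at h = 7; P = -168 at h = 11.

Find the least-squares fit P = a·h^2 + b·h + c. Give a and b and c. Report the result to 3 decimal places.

a = -1.511, b = 1.129, c = 2.274

The normal equations are: 17683·a + 1807·b + 199·c = -24218;  1807·a + 199·b + 25·c = -2448;  199·a + 25·b + 5·c = -261.
Inverting the 3×3 Gram matrix, [a, b, c]ᵀ = [-238297/157758, 178105/157758, 59788/26293]ᵀ.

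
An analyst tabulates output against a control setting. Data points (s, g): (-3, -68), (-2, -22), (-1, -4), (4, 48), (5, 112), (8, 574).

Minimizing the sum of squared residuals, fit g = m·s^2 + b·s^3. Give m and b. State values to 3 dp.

m = -2.985, b = 1.494

With design matrix A, AᵀA = [[5075, 36641]; [36641, 282659]] and Aᵀg = [39600, 312976]ᵀ.
Determinant 5075·282659 − 36641² = 91931544.
m = (39600·282659 − 36641·312976)/91931544 = -34307152/11491443; b = (5075·312976 − 36641·39600)/91931544 = 17171200/11491443.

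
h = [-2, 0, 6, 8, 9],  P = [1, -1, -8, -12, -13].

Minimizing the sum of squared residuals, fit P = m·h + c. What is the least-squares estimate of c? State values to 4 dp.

XᵀX·[m, c]ᵀ = XᵀP reads: 185·m + 21·c = -263;  21·m + 5·c = -33.
(Σh·h = 185, Σh = 21, Σ1 = 5, Σh·P = -263, ΣP = -33.)
det = 185·5 − 21² = 484.
m = ((-263)·5 − 21·(-33))/484 = -311/242; c = (185·(-33) − 21·(-263))/484 = -291/242.

c = -1.2025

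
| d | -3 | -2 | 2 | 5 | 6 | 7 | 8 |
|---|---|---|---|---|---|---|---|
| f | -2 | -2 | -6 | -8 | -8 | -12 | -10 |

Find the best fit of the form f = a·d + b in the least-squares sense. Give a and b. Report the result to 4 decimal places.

a = -0.8342, b = -4.1163

Entries of MᵀM: Σd·d = 191, Σd = 23, Σ1 = 7.
Right-hand side: Σd·f = -254, Σf = -48.
det = 191·7 − 23² = 808.
a = ((-254)·7 − 23·(-48))/808 = -337/404; b = (191·(-48) − 23·(-254))/808 = -1663/404.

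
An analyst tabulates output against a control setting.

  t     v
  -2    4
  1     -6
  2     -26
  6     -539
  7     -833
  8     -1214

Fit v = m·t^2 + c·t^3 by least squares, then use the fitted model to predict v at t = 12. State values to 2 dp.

v̂ = -3884.66

From the data, Σt^2·t^2 = 7826, Σt^2·t^3 = 57352, Σt^3·t^3 = 426578.
For Mᵀv: Σt^2·v = -138011, Σt^3·v = -1023957.
Δ = 7826·426578 − 57352² = 49147524.
m = ((-138011)·426578 − 57352·(-1023957))/49147524 = -73237247/24573762; c = (7826·(-1023957) − 57352·(-138011))/49147524 = -49140305/24573762.
At t = 12: v̂ = (-73237247/24573762)·(144) + (-49140305/24573762)·(1728) = -5303367256/1365209.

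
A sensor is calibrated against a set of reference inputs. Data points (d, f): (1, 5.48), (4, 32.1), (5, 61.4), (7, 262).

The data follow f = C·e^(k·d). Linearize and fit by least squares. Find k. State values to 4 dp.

k = 0.6403

Taking logs, ln f = k·d + ln C, so regress ln f on d.
Σd = 17.0000, Σ(d)² = 91.0000, Σln f = 14.8557, Σd·ln f = 75.1420.
Normal system: [[91.0000, 17.0000]; [17.0000, 4]]·[k, ln C]ᵀ = [75.1420, 14.8557]ᵀ.
Slope k = (n·Σd·ln f − Σd·Σln f)/(n·Σ(d)² − (Σd)²) = (4·75.1420 − 17.0000·14.8557)/75.0000 = 0.64028; ln C = (Σln f − k·Σd)/n = 0.99275.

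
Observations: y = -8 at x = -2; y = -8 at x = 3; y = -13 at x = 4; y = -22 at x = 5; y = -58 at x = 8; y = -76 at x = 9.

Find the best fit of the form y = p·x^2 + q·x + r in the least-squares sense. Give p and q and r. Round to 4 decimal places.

AᵀA·[p, q, r]ᵀ = Aᵀy reads: 11635·p + 1449·q + 199·r = -10730;  1449·p + 199·q + 27·r = -1318;  199·p + 27·q + 6·r = -185.
Inverting the 3×3 Gram matrix, [p, q, r]ᵀ = [-261971/251512, 295379/251512, -197727/125756]ᵀ.

p = -1.0416, q = 1.1744, r = -1.5723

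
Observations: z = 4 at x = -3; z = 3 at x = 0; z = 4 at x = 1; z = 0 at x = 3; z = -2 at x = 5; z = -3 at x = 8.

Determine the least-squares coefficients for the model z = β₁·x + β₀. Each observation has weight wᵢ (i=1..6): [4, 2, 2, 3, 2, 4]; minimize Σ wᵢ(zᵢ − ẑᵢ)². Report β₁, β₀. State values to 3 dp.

β₁ = -0.697, β₀ = 2.505

With design matrix A, AᵀWA = [[371, 41]; [41, 17]] and AᵀWz = [-156, 14]ᵀ.
det = 371·17 − 41² = 4626.
β₁ = ((-156)·17 − 41·14)/4626 = -1613/2313; β₀ = (371·14 − 41·(-156))/4626 = 5795/2313.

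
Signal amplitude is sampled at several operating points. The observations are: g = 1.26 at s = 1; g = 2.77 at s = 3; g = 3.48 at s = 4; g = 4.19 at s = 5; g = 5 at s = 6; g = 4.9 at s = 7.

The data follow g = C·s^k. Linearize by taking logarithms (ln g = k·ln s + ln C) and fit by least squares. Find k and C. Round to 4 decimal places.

k = 0.7323, C = 1.2614

Let Y = ln g. Fitting Y = k·ln s + ln C by least squares:
Σln s = 7.8320, Σ(ln s)² = 12.7160, Σln g = 7.1284, Σln s·ln g = 11.1301.
Equations: 12.7160·k + 7.8320·ln C = 11.1301;  7.8320·k + 6·ln C = 7.1284.
Solving (det = 14.9557): k = 0.73226, ln C = 0.23222, so C = exp(0.23222) = 1.26139.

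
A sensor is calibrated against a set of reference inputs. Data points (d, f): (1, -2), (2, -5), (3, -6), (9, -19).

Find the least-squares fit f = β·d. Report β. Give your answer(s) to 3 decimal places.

β = -2.116

MᵀM·[β]ᵀ = Mᵀf reads: 95·β = -201.
Hence β = -201 / 95 ≈ -2.11579.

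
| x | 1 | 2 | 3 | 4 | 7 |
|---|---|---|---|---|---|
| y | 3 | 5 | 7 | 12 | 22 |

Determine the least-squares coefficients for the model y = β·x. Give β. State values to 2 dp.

Setting ∂/∂β … = 0 gives: 79·β = 236.
Hence β = 236 / 79 ≈ 2.98734.

β = 2.99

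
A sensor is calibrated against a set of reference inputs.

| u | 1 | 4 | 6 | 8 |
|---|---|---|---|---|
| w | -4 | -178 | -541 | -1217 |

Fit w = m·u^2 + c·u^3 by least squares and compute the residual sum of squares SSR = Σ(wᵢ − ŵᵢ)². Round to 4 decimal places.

Setting ∂/∂m … = 0 gives: 5649·m + 41569·c = -100216;  41569·m + 312897·c = -751356.
Δ = 5649·312897 − 41569² = 39573392.
m = ((-100216)·312897 − 41569·(-751356))/39573392 = -31042047/9893348; c = (5649·(-751356) − 41569·(-100216))/39573392 = -19632785/9893348.
Residuals: 2775360/2473337, -1961238/2473337, 1473496/2473337, -381897/2473337; SSR = 5606237/2473337.

SSR = 2.2667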